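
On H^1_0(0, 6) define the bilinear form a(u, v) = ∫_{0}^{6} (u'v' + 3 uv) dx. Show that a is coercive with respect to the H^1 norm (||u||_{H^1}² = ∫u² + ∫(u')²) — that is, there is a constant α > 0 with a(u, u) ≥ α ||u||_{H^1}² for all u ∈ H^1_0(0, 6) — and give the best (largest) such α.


α = 1

Coercivity of a(·,·) on H^1_0(0, 6) means a(u, u) ≥ α ||u||_{H^1}² for every u ∈ H^1_0.
The interval has length L = 6, and Poincaré/coercivity depend only on L. Here a(u, u) = ∫(u')² + (3)·∫u².
Here c = 3 ≥ 1, so a(u,u) = ∫(u')² + c∫u² ≥ ∫(u')² + ∫u² = ||u||_{H^1}², i.e. α = 1 works. No larger α is possible: a(u,u) ≥ α||u||_{H^1}² means (1−α)∫(u')² ≥ (α−c)∫u², and for the modes u_n = sin(nπ(x−x₀)/L) (x₀ the left endpoint) one has ∫u_n²/∫(u_n')² = (L/(nπ))² → 0, so a(u_n,u_n)/||u_n||_{H^1}² → 1. Hence the optimal constant is α = 1.
Therefore α = 1.


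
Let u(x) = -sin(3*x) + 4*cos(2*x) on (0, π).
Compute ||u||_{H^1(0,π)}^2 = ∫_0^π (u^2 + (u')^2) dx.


||u||_{H^1(0,π)}^2 = -48 + 45*π

u'(x) = -8*sin(2*x) - 3*cos(3*x).
Expand u² and (u')² and integrate term by term on (0, π), using: for integers n ≥ 1, ∫_0^π sin²(nx) dx = ∫_0^π cos²(nx) dx = π/2; for n ≠ n', ∫_0^π sin(nx)sin(n'x) dx = ∫_0^π cos(nx)cos(n'x) dx = 0; and by product-to-sum, ∫_0^π sin(nx)cos(n'x) dx = ½∫_0^π [sin((n+n')x) + sin((n−n')x)] dx, which is 0 when n+n' is even and 2n/(n²−n'²) when n+n' is odd (it need not vanish on (0, π)).
  u² squared terms: (-1)²·∫sin(3x)² dx = 1·π/2 = π/2;  (4)²·∫cos(2x)² dx = 16·π/2 = 8*π.
  u² cross terms: 2·(-1)·(4)·∫sin(3x)·cos(2x) dx = -8·(6/5) = -48/5.
  So ∫_0^π u² dx = π/2 + 8*π − 48/5 = -48/5 + 17*π/2.
  (u')² squared terms: (-8)²·∫sin(2x)² dx = 64·π/2 = 32*π;  (-3)²·∫cos(3x)² dx = 9·π/2 = 9*π/2.
  (u')² cross terms: 2·(-8)·(-3)·∫sin(2x)·cos(3x) dx = 48·(-4/5) = -192/5.
  So ∫_0^π (u')² dx = 32*π + 9*π/2 − 192/5 = -192/5 + 73*π/2.
||u||_{H^1}^2 = (-48/5 + 17*π/2) + (-192/5 + 73*π/2) = -48 + 45*π.


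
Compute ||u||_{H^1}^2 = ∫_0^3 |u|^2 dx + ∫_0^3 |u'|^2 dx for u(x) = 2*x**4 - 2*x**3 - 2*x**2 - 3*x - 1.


||u||_{H^1}^2 = 317769/35

The H^1 norm (squared) on an interval (0, L) is
  ||u||_{H^1}^2 = ∫_0^L u(x)^2 dx + ∫_0^L u'(x)^2 dx.
Compute u'(x) = 8*x**3 - 6*x**2 - 4*x - 3.
Then u(x)^2 = 4*x**8 - 8*x**7 - 4*x**6 - 4*x**5 + 12*x**4 + 16*x**3 + 13*x**2 + 6*x + 1 and u'(x)^2 = 64*x**6 - 96*x**5 - 28*x**4 + 52*x**2 + 24*x + 9.
Integrate each monomial from 0 to 3 using ∫_0^3 c·x^n dx = c·3^(n+1)/(n+1):
  ∫_0^3 u(x)^2 dx = ∫_0^3 (4*x^8 - 8*x^7 - 4*x^6 - 4*x^5 + 12*x^4 + 16*x^3 + 13*x^2 + 6*x + 1) dx. Term by term:
    ∫_0^3 4*x^8 dx = 8748;  ∫_0^3 -8*x^7 dx = -6561;  ∫_0^3 -4*x^6 dx = -8748/7;
    ∫_0^3 -4*x^5 dx = -486;  ∫_0^3 12*x^4 dx = 2916/5;  ∫_0^3 16*x^3 dx = 324;
    ∫_0^3 13*x^2 dx = 117;  ∫_0^3 6*x dx = 27;  ∫_0^3 1 dx = 3.
  Sum: 8748 − 6561 − 8748/7 − 486 + 2916/5 + 324 + 117 + 27 + 3 = 52692/35.
  ∫_0^3 u'(x)^2 dx = ∫_0^3 (64*x^6 - 96*x^5 - 28*x^4 + 52*x^2 + 24*x + 9) dx. Term by term:
    ∫_0^3 64*x^6 dx = 139968/7;  ∫_0^3 -96*x^5 dx = -11664;  ∫_0^3 -28*x^4 dx = -6804/5;
    ∫_0^3 52*x^2 dx = 468;  ∫_0^3 24*x dx = 108;  ∫_0^3 9 dx = 27.
  Sum: 139968/7 − 11664 − 6804/5 + 468 + 108 + 27 = 265077/35.
Adding: ||u||_{H^1}^2 = 52692/35 + 265077/35 = 317769/35.


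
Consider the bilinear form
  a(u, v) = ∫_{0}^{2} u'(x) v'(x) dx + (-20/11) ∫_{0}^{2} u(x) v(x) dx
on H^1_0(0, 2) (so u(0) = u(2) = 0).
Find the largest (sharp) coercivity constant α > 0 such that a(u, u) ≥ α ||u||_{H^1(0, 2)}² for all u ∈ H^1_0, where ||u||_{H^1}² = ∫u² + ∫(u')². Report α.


α = (-80/11 + π^2)/(4 + π^2)

Coercivity of a(·,·) on H^1_0(0, 2) means a(u, u) ≥ α ||u||_{H^1}² for every u ∈ H^1_0.
The interval has length L = 2, and Poincaré/coercivity depend only on L. Here a(u, u) = ∫(u')² + (-20/11)·∫u².
Here c = -20/11 < 0 with |c| < (π/L)² = π^2/4, so coercivity still holds. The condition a(u,u) ≥ α||u||_{H^1}² reads (1−α)∫(u')² ≥ (α−c)∫u². Any admissible α is ≤ 1 (rapidly oscillating u have ∫u²/∫(u')² → 0), and α = 1 would force 0 ≥ (1−c)∫u², impossible since c < 1; so 1−α > 0. By the sharp Poincaré inequality on H^1_0 of an interval of length L, ∫(u')² ≥ (π/L)²∫u² with equality for the first sine mode sin(π(x−x₀)/L) (x₀ the left endpoint), so the inequality holds for all u iff (1−α)(π/L)² ≥ α − c, i.e. α ≤ ((π/L)² + c)/((π/L)² + 1) = (1 + c(L/π)²)/(1 + (L/π)²). (Direct route, valid since c ≤ 0: Poincaré gives c∫u² ≥ c(L/π)²∫(u')², so a(u,u) ≥ (1 + c(L/π)²)∫(u')², while ||u||_{H^1}² ≤ (1 + (L/π)²)∫(u')²; dividing yields the same α.) With (π/L)² = π^2/4 and c = -20/11, the largest admissible constant is α = ((π/L)² + c)/((π/L)² + 1).
Simplifying, α = (-80/11 + π^2)/(4 + π^2).


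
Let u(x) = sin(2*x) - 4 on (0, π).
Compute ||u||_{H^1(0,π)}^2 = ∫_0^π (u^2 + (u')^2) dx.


||u||_{H^1(0,π)}^2 = 37*π/2

u'(x) = 2*cos(2*x).
Expand u² and (u')² and integrate term by term on (0, π), using: for integers n ≥ 1, ∫_0^π sin²(nx) dx = ∫_0^π cos²(nx) dx = π/2; for n ≠ n', ∫_0^π sin(nx)sin(n'x) dx = ∫_0^π cos(nx)cos(n'x) dx = 0; and by product-to-sum, ∫_0^π sin(nx)cos(n'x) dx = ½∫_0^π [sin((n+n')x) + sin((n−n')x)] dx, which is 0 when n+n' is even and 2n/(n²−n'²) when n+n' is odd (it need not vanish on (0, π)). For the constant mode: ∫_0^π 1 dx = π, ∫_0^π cos(nx) dx = 0, ∫_0^π sin(nx) dx = (1−(−1)^n)/n.
  u² squared terms: (-4)²·∫1 dx = 16·π = 16*π;  (1)²·∫sin(2x)² dx = 1·π/2 = π/2.
  u² cross terms: 2·(-4)·(1)·∫1·sin(2x) dx = -8·(0) = 0.
  So ∫_0^π u² dx = 16*π + π/2 + 0 = 33*π/2.
  (u')² squared terms: (2)²·∫cos(2x)² dx = 4·π/2 = 2*π.
  So ∫_0^π (u')² dx = 2*π.
||u||_{H^1}^2 = (33*π/2) + (2*π) = 37*π/2.


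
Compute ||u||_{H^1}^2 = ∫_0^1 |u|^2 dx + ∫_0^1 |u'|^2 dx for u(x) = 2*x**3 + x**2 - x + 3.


||u||_{H^1}^2 = 4411/210

The H^1 norm (squared) on an interval (0, L) is
  ||u||_{H^1}^2 = ∫_0^L u(x)^2 dx + ∫_0^L u'(x)^2 dx.
Compute u'(x) = 6*x**2 + 2*x - 1.
Then u(x)^2 = 4*x**6 + 4*x**5 - 3*x**4 + 10*x**3 + 7*x**2 - 6*x + 9 and u'(x)^2 = 36*x**4 + 24*x**3 - 8*x**2 - 4*x + 1.
Integrate each monomial from 0 to 1 using ∫_0^1 c·x^n dx = c·1^(n+1)/(n+1):
  ∫_0^1 u(x)^2 dx = ∫_0^1 (4*x^6 + 4*x^5 - 3*x^4 + 10*x^3 + 7*x^2 - 6*x + 9) dx. Term by term:
    ∫_0^1 4*x^6 dx = 4/7;  ∫_0^1 4*x^5 dx = 2/3;  ∫_0^1 -3*x^4 dx = -3/5;
    ∫_0^1 10*x^3 dx = 5/2;  ∫_0^1 7*x^2 dx = 7/3;  ∫_0^1 -6*x dx = -3;
    ∫_0^1 9 dx = 9.
  Sum: 4/7 + 2/3 − 3/5 + 5/2 + 7/3 − 3 + 9 = 803/70.
  ∫_0^1 u'(x)^2 dx = ∫_0^1 (36*x^4 + 24*x^3 - 8*x^2 - 4*x + 1) dx. Term by term:
    ∫_0^1 36*x^4 dx = 36/5;  ∫_0^1 24*x^3 dx = 6;  ∫_0^1 -8*x^2 dx = -8/3;
    ∫_0^1 -4*x dx = -2;  ∫_0^1 1 dx = 1.
  Sum: 36/5 + 6 − 8/3 − 2 + 1 = 143/15.
Adding: ||u||_{H^1}^2 = 803/70 + 143/15 = 4411/210.


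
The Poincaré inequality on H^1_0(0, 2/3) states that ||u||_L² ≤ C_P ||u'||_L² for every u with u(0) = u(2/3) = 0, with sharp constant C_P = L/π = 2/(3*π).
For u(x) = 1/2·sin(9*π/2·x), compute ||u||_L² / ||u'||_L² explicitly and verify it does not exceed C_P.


||u||_L² / ||u'||_L² = 2/(9*π) < C_P = 2/(3*π).

u(x) = 1/2·sin(9*π/2·x), so u'(x) = 9*π*cos(9*π*x/2)/4.
Writing u(x) = A·sin(kπx/L) with A = 1/2 and k = 3, use ∫_0^L sin²(kπx/L) dx = L/2 and ∫_0^L cos²(kπx/L) dx = L/2.
u² = 1/4·sin²(9*π/2·x) and (u')² = 81*π^2/16·cos²(9*π/2·x), and each of sin², cos² integrates to L/2 = 1/3 over (0, 2/3).
∫_0^2/3 u² dx = 1/12, so ||u||_L² = sqrt(3)/6.
∫_0^2/3 (u')² dx = 27*π^2/16, so ||u'||_L² = 3*sqrt(3)*π/4.
Ratio ||u||_L² / ||u'||_L² = 2/(9*π).
Sharp Poincaré constant on H^1_0(0, 2/3) is C_P = L/π = 2/(3*π), achieved by sin(3*π/2·x).
This is the k = 3 harmonic; the ratio L/(kπ) is strictly less than C_P = L/π, consistent with the sharp inequality ||u||_L² ≤ C_P ||u'||_L².


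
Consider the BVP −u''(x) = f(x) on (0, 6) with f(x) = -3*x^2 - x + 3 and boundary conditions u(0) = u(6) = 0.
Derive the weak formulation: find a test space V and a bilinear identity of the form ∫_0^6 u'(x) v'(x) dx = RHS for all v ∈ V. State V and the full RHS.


V = H^1_0(0, 6) (so v(0) = v(6) = 0); weak form: ∫_0^6 u'v' dx = ∫_0^6 (-3*x^2 - x + 3) v dx for all v ∈ V.

Multiply both sides by a test function v and integrate from 0 to 6:
  ∫_0^6 −u''(x) v(x) dx = ∫_0^6 f(x) v(x) dx.
Integrate the LHS by parts once:
  ∫_0^6 −u'' v dx = −[u'(x) v(x)]_0^6 + ∫_0^6 u'(x) v'(x) dx.
Thus ∫_0^6 u'(x) v'(x) dx = ∫_0^6 f(x) v(x) dx + [u'(x) v(x)]_0^6.
Choose V so that boundary terms are either known or forced to vanish.
u is Dirichlet: u(0) = u(6) = 0. Let V = H^1_0(0, 6); then v(0) = v(6) = 0, and [u' v]_0^6 = 0.
Weak formulation: find u (satisfying any essential BC) such that ∫_0^6 u'(x) v'(x) dx = ∫_0^6 f v dx for all v ∈ V.
Substituting f(x) = -3*x^2 - x + 3, the right-hand side is ∫_0^6 (-3*x^2 - x + 3) v dx.


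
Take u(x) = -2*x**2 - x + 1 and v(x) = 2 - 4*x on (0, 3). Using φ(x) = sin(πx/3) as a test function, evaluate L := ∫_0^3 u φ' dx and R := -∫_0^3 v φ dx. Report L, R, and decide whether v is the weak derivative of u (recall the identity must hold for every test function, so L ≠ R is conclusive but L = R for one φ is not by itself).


LHS = 42/π, RHS = 24/π. No, v is not the weak derivative of u.

u(x) = -2*x**2 - x + 1, classical derivative u'(x) = -4*x - 1.
φ(x) = sin(πx/3), so φ'(x) = π*cos(π*x/3)/3.
Note φ(0) = φ(3) = 0, so the boundary term u·φ vanishes.
LHS = ∫_0^3 u(x) φ'(x) dx = ∫_0^3 (-2*π*x^2*cos(π*x/3)/3 - π*x*cos(π*x/3)/3 + π*cos(π*x/3)/3) dx. Term by term:
  ∫_0^3 π*cos(π*x/3)/3 dx = 0;  ∫_0^3 -2*π*x^2*cos(π*x/3)/3 dx = 36/π;  ∫_0^3 -π*x*cos(π*x/3)/3 dx = 6/π.
Sum: 0 + 36/π + 6/π = 42/π.
So LHS = 42/π.
∫_0^3 v(x) φ(x) dx = ∫_0^3 (-4*x*sin(π*x/3) + 2*sin(π*x/3)) dx. Term by term:
  ∫_0^3 2*sin(π*x/3) dx = 12/π;  ∫_0^3 -4*x*sin(π*x/3) dx = -36/π.
Sum: 12/π − 36/π = -24/π.
So RHS = -∫_0^3 v(x) φ(x) dx = 24/π.
LHS − RHS = 18/π ≠ 0, so the identity fails.
(For a valid weak derivative the identity must hold for EVERY test function, in particular this one. The failure shows v is NOT the weak derivative of u.)
Correct weak derivative would be u'(x) = -4*x - 1.


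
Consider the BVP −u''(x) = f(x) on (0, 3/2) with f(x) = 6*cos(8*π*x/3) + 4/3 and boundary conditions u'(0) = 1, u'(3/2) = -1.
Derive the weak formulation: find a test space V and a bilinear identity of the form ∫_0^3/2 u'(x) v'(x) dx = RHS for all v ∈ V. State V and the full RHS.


V = H^1(0, 3/2) (v unrestricted at boundary; u is determined up to an additive constant); weak form: ∫_0^3/2 u'v' dx = ∫_0^3/2 (6*cos(8*π*x/3) + 4/3) v dx − v(3/2) − v(0) for all v ∈ V.

Multiply both sides by a test function v and integrate from 0 to 3/2:
  ∫_0^3/2 −u''(x) v(x) dx = ∫_0^3/2 f(x) v(x) dx.
Integrate the LHS by parts once:
  ∫_0^3/2 −u'' v dx = −[u'(x) v(x)]_0^3/2 + ∫_0^3/2 u'(x) v'(x) dx.
Thus ∫_0^3/2 u'(x) v'(x) dx = ∫_0^3/2 f(x) v(x) dx + [u'(x) v(x)]_0^3/2.
Choose V so that boundary terms are either known or forced to vanish.
u has inhomogeneous Neumann u'(0) = 1, u'(3/2) = -1. [u' v]_0^3/2 = (-1)·v(3/2) − (1)·v(0) = − v(3/2) − v(0). Take V = H^1(0, 3/2); boundary term becomes part of RHS.
Weak formulation: find u (satisfying any essential BC) such that ∫_0^3/2 u'(x) v'(x) dx = ∫_0^3/2 f v dx − v(3/2) − v(0) for all v ∈ V (Neumann data are natural BCs: they enter the RHS as boundary terms).
Substituting f(x) = 6*cos(8*π*x/3) + 4/3, the right-hand side is ∫_0^3/2 (6*cos(8*π*x/3) + 4/3) v dx − v(3/2) − v(0).
Compatibility check (pure Neumann): taking v ≡ 1 ∈ V gives 0 = ∫_0^3/2 f dx + (-1) − (1), i.e. ∫_0^3/2 f dx must equal u'(0) − u'(3/2) = 2. Indeed ∫_0^3/2 (6*cos(8*π*x/3) + 4/3) dx = 2, so the data are compatible. The solution is then unique only up to an additive constant (fix it e.g. by requiring ∫_0^3/2 u dx = 0).


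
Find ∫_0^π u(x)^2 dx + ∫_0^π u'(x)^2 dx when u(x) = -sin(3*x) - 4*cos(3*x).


||u||_{H^1(0,π)}^2 = 85*π

u'(x) = 12*sin(3*x) - 3*cos(3*x).
Expand u² and (u')² and integrate term by term on (0, π), using: for integers n ≥ 1, ∫_0^π sin²(nx) dx = ∫_0^π cos²(nx) dx = π/2; for n ≠ n', ∫_0^π sin(nx)sin(n'x) dx = ∫_0^π cos(nx)cos(n'x) dx = 0; and by product-to-sum, ∫_0^π sin(nx)cos(n'x) dx = ½∫_0^π [sin((n+n')x) + sin((n−n')x)] dx, which is 0 when n+n' is even and 2n/(n²−n'²) when n+n' is odd (it need not vanish on (0, π)).
  u² squared terms: (-1)²·∫sin(3x)² dx = 1·π/2 = π/2;  (-4)²·∫cos(3x)² dx = 16·π/2 = 8*π.
  u² cross terms: 2·(-1)·(-4)·∫sin(3x)·cos(3x) dx = 8·(0) = 0.
  So ∫_0^π u² dx = π/2 + 8*π + 0 = 17*π/2.
  (u')² squared terms: (-3)²·∫cos(3x)² dx = 9·π/2 = 9*π/2;  (12)²·∫sin(3x)² dx = 144·π/2 = 72*π.
  (u')² cross terms: 2·(-3)·(12)·∫cos(3x)·sin(3x) dx = -72·(0) = 0.
  So ∫_0^π (u')² dx = 9*π/2 + 72*π + 0 = 153*π/2.
||u||_{H^1}^2 = (17*π/2) + (153*π/2) = 85*π.


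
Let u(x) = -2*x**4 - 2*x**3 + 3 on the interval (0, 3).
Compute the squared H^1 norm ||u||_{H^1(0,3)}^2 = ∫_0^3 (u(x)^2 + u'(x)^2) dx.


||u||_{H^1}^2 = 1720899/35

The H^1 norm (squared) on an interval (0, L) is
  ||u||_{H^1}^2 = ∫_0^L u(x)^2 dx + ∫_0^L u'(x)^2 dx.
Compute u'(x) = -8*x**3 - 6*x**2.
Then u(x)^2 = 4*x**8 + 8*x**7 + 4*x**6 - 12*x**4 - 12*x**3 + 9 and u'(x)^2 = 64*x**6 + 96*x**5 + 36*x**4.
Integrate each monomial from 0 to 3 using ∫_0^3 c·x^n dx = c·3^(n+1)/(n+1):
  ∫_0^3 u(x)^2 dx = ∫_0^3 (4*x^8 + 8*x^7 + 4*x^6 - 12*x^4 - 12*x^3 + 9) dx. Term by term:
    ∫_0^3 4*x^8 dx = 8748;  ∫_0^3 8*x^7 dx = 6561;  ∫_0^3 4*x^6 dx = 8748/7;
    ∫_0^3 -12*x^4 dx = -2916/5;  ∫_0^3 -12*x^3 dx = -243;  ∫_0^3 9 dx = 27.
  Sum: 8748 + 6561 + 8748/7 − 2916/5 − 243 + 27 = 551583/35.
  ∫_0^3 u'(x)^2 dx = ∫_0^3 (64*x^6 + 96*x^5 + 36*x^4) dx. Term by term:
    ∫_0^3 64*x^6 dx = 139968/7;  ∫_0^3 96*x^5 dx = 11664;  ∫_0^3 36*x^4 dx = 8748/5.
  Sum: 139968/7 + 11664 + 8748/5 = 1169316/35.
Adding: ||u||_{H^1}^2 = 551583/35 + 1169316/35 = 1720899/35.


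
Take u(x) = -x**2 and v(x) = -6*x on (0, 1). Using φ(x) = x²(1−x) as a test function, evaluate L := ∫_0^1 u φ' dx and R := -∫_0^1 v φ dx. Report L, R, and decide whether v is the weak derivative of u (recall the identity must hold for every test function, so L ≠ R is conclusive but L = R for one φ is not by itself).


LHS = 1/10, RHS = 3/10. No, v is not the weak derivative of u.

u(x) = -x**2, classical derivative u'(x) = -2*x.
φ(x) = x²(1−x), so φ'(x) = x*(2 - 3*x).
Note φ(0) = φ(1) = 0, so the boundary term u·φ vanishes.
LHS = ∫_0^1 u(x) φ'(x) dx = ∫_0^1 (3*x^4 - 2*x^3) dx. Term by term:
  ∫_0^1 3*x^4 dx = 3/5;  ∫_0^1 -2*x^3 dx = -1/2.
Sum: 3/5 − 1/2 = 1/10.
So LHS = 1/10.
∫_0^1 v(x) φ(x) dx = ∫_0^1 (6*x^4 - 6*x^3) dx. Term by term:
  ∫_0^1 6*x^4 dx = 6/5;  ∫_0^1 -6*x^3 dx = -3/2.
Sum: 6/5 − 3/2 = -3/10.
So RHS = -∫_0^1 v(x) φ(x) dx = 3/10.
LHS − RHS = -1/5 ≠ 0, so the identity fails.
(For a valid weak derivative the identity must hold for EVERY test function, in particular this one. The failure shows v is NOT the weak derivative of u.)
Correct weak derivative would be u'(x) = -2*x.


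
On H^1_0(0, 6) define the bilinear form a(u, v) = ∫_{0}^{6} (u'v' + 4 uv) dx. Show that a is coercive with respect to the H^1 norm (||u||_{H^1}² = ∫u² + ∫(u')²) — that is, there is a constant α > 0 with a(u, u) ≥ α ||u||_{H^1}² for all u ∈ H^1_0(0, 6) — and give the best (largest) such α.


α = 1

Coercivity of a(·,·) on H^1_0(0, 6) means a(u, u) ≥ α ||u||_{H^1}² for every u ∈ H^1_0.
The interval has length L = 6, and Poincaré/coercivity depend only on L. Here a(u, u) = ∫(u')² + (4)·∫u².
Here c = 4 ≥ 1, so a(u,u) = ∫(u')² + c∫u² ≥ ∫(u')² + ∫u² = ||u||_{H^1}², i.e. α = 1 works. No larger α is possible: a(u,u) ≥ α||u||_{H^1}² means (1−α)∫(u')² ≥ (α−c)∫u², and for the modes u_n = sin(nπ(x−x₀)/L) (x₀ the left endpoint) one has ∫u_n²/∫(u_n')² = (L/(nπ))² → 0, so a(u_n,u_n)/||u_n||_{H^1}² → 1. Hence the optimal constant is α = 1.
Therefore α = 1.


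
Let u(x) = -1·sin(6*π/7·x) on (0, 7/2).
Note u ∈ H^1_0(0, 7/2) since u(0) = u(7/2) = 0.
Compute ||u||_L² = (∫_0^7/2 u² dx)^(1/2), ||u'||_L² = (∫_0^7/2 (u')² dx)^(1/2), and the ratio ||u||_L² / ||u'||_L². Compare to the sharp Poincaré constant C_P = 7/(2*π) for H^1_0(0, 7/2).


||u||_L² / ||u'||_L² = 7/(6*π) < C_P = 7/(2*π).

u(x) = -1·sin(6*π/7·x), so u'(x) = -6*π*cos(6*π*x/7)/7.
Writing u(x) = A·sin(kπx/L) with A = -1 and k = 3, use ∫_0^L sin²(kπx/L) dx = L/2 and ∫_0^L cos²(kπx/L) dx = L/2.
u² = 1·sin²(6*π/7·x) and (u')² = 36*π^2/49·cos²(6*π/7·x), and each of sin², cos² integrates to L/2 = 7/4 over (0, 7/2).
∫_0^7/2 u² dx = 7/4, so ||u||_L² = sqrt(7)/2.
∫_0^7/2 (u')² dx = 9*π^2/7, so ||u'||_L² = 3*sqrt(7)*π/7.
Ratio ||u||_L² / ||u'||_L² = 7/(6*π).
Sharp Poincaré constant on H^1_0(0, 7/2) is C_P = L/π = 7/(2*π), achieved by sin(2*π/7·x).
This is the k = 3 harmonic; the ratio L/(kπ) is strictly less than C_P = L/π, consistent with the sharp inequality ||u||_L² ≤ C_P ||u'||_L².


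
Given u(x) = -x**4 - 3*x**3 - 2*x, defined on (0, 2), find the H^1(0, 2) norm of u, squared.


||u||_{H^1}^2 = 721528/315

The H^1 norm (squared) on an interval (0, L) is
  ||u||_{H^1}^2 = ∫_0^L u(x)^2 dx + ∫_0^L u'(x)^2 dx.
Compute u'(x) = -4*x**3 - 9*x**2 - 2.
Then u(x)^2 = x**8 + 6*x**7 + 9*x**6 + 4*x**5 + 12*x**4 + 4*x**2 and u'(x)^2 = 16*x**6 + 72*x**5 + 81*x**4 + 16*x**3 + 36*x**2 + 4.
Integrate each monomial from 0 to 2 using ∫_0^2 c·x^n dx = c·2^(n+1)/(n+1):
  ∫_0^2 u(x)^2 dx = ∫_0^2 (x^8 + 6*x^7 + 9*x^6 + 4*x^5 + 12*x^4 + 4*x^2) dx. Term by term:
    ∫_0^2 x^8 dx = 512/9;  ∫_0^2 6*x^7 dx = 192;  ∫_0^2 9*x^6 dx = 1152/7;
    ∫_0^2 4*x^5 dx = 128/3;  ∫_0^2 12*x^4 dx = 384/5;  ∫_0^2 4*x^2 dx = 32/3.
  Sum: 512/9 + 192 + 1152/7 + 128/3 + 384/5 + 32/3 = 171232/315.
  ∫_0^2 u'(x)^2 dx = ∫_0^2 (16*x^6 + 72*x^5 + 81*x^4 + 16*x^3 + 36*x^2 + 4) dx. Term by term:
    ∫_0^2 16*x^6 dx = 2048/7;  ∫_0^2 72*x^5 dx = 768;  ∫_0^2 81*x^4 dx = 2592/5;
    ∫_0^2 16*x^3 dx = 64;  ∫_0^2 36*x^2 dx = 96;  ∫_0^2 4 dx = 8.
  Sum: 2048/7 + 768 + 2592/5 + 64 + 96 + 8 = 61144/35.
Adding: ||u||_{H^1}^2 = 171232/315 + 61144/35 = 721528/315.


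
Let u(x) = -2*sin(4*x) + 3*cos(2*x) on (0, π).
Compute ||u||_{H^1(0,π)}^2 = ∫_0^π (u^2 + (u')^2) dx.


||u||_{H^1(0,π)}^2 = 113*π/2

u'(x) = -6*sin(2*x) - 8*cos(4*x).
Expand u² and (u')² and integrate term by term on (0, π), using: for integers n ≥ 1, ∫_0^π sin²(nx) dx = ∫_0^π cos²(nx) dx = π/2; for n ≠ n', ∫_0^π sin(nx)sin(n'x) dx = ∫_0^π cos(nx)cos(n'x) dx = 0; and by product-to-sum, ∫_0^π sin(nx)cos(n'x) dx = ½∫_0^π [sin((n+n')x) + sin((n−n')x)] dx, which is 0 when n+n' is even and 2n/(n²−n'²) when n+n' is odd (it need not vanish on (0, π)).
  u² squared terms: (-2)²·∫sin(4x)² dx = 4·π/2 = 2*π;  (3)²·∫cos(2x)² dx = 9·π/2 = 9*π/2.
  u² cross terms: 2·(-2)·(3)·∫sin(4x)·cos(2x) dx = -12·(0) = 0.
  So ∫_0^π u² dx = 2*π + 9*π/2 + 0 = 13*π/2.
  (u')² squared terms: (-8)²·∫cos(4x)² dx = 64·π/2 = 32*π;  (-6)²·∫sin(2x)² dx = 36·π/2 = 18*π.
  (u')² cross terms: 2·(-8)·(-6)·∫cos(4x)·sin(2x) dx = 96·(0) = 0.
  So ∫_0^π (u')² dx = 32*π + 18*π + 0 = 50*π.
||u||_{H^1}^2 = (13*π/2) + (50*π) = 113*π/2.


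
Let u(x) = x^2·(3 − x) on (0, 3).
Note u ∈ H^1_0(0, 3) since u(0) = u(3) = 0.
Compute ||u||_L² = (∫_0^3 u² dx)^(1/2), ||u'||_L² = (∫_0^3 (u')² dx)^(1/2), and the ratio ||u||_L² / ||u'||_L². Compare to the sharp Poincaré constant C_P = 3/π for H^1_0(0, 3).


||u||_L² / ||u'||_L² = 3*sqrt(14)/14 < C_P = 3/π.

u(x) = x^2·(3 − x), so u'(x) = 3*x*(2 - x).
u(x) = x^2·(3 − x) vanishes at x = 0 and x = 3, so u ∈ H^1_0(0, 3). Differentiate via the product rule and integrate the resulting polynomials term by term.
  ∫_0^3 u² dx = ∫_0^3 (x^6 - 6*x^5 + 9*x^4) dx. Term by term:
    ∫_0^3 x^6 dx = 2187/7;  ∫_0^3 -6*x^5 dx = -729;  ∫_0^3 9*x^4 dx = 2187/5.
  Sum: 2187/7 − 729 + 2187/5 = 729/35.
  ∫_0^3 (u')² dx = ∫_0^3 (9*x^4 - 36*x^3 + 36*x^2) dx. Term by term:
    ∫_0^3 9*x^4 dx = 2187/5;  ∫_0^3 -36*x^3 dx = -729;  ∫_0^3 36*x^2 dx = 324.
  Sum: 2187/5 − 729 + 324 = 162/5.
∫_0^3 u² dx = 729/35, so ||u||_L² = 27*sqrt(35)/35.
∫_0^3 (u')² dx = 162/5, so ||u'||_L² = 9*sqrt(10)/5.
Ratio ||u||_L² / ||u'||_L² = 3*sqrt(14)/14.
Sharp Poincaré constant on H^1_0(0, 3) is C_P = L/π = 3/π, achieved by sin(π/3·x).
A polynomial bump cannot attain the sharp Poincaré constant (only the first sine eigenfunction does), so the ratio is strictly less than C_P, consistent with ||u||_L² ≤ C_P ||u'||_L².


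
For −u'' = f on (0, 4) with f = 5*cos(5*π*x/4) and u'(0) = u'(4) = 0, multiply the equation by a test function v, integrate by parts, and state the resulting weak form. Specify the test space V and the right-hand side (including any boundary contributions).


V = H^1(0, 4) (no boundary constraint on v; u is determined up to an additive constant); weak form: ∫_0^4 u'v' dx = ∫_0^4 (5*cos(5*π*x/4)) v dx for all v ∈ V.

Multiply both sides by a test function v and integrate from 0 to 4:
  ∫_0^4 −u''(x) v(x) dx = ∫_0^4 f(x) v(x) dx.
Integrate the LHS by parts once:
  ∫_0^4 −u'' v dx = −[u'(x) v(x)]_0^4 + ∫_0^4 u'(x) v'(x) dx.
Thus ∫_0^4 u'(x) v'(x) dx = ∫_0^4 f(x) v(x) dx + [u'(x) v(x)]_0^4.
Choose V so that boundary terms are either known or forced to vanish.
u has homogeneous Neumann: u'(0) = u'(4) = 0. So [u' v]_0^4 = 0·v(4) − 0·v(0) = 0 for any v; take V = H^1(0, 4).
Weak formulation: find u (satisfying any essential BC) such that ∫_0^4 u'(x) v'(x) dx = ∫_0^4 f v dx for all v ∈ V (homogeneous Neumann, so boundary terms vanish).
Substituting f(x) = 5*cos(5*π*x/4), the right-hand side is ∫_0^4 (5*cos(5*π*x/4)) v dx.
Compatibility check (pure Neumann): taking v ≡ 1 ∈ V gives 0 = ∫_0^4 f dx + (0) − (0), i.e. ∫_0^4 f dx must equal u'(0) − u'(4) = 0. Indeed ∫_0^4 (5*cos(5*π*x/4)) dx = 0, so the data are compatible. The solution is then unique only up to an additive constant (fix it e.g. by requiring ∫_0^4 u dx = 0).


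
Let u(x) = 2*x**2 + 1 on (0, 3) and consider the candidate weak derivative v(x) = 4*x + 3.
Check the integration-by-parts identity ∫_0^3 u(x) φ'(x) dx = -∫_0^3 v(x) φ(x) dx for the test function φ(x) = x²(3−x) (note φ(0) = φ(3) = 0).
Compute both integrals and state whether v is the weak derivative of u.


LHS = -243/5, RHS = -1377/20. No, v is not the weak derivative of u.

u(x) = 2*x**2 + 1, classical derivative u'(x) = 4*x.
φ(x) = x²(3−x), so φ'(x) = 3*x*(2 - x).
Note φ(0) = φ(3) = 0, so the boundary term u·φ vanishes.
LHS = ∫_0^3 u(x) φ'(x) dx = ∫_0^3 (-6*x^4 + 12*x^3 - 3*x^2 + 6*x) dx. Term by term:
  ∫_0^3 -6*x^4 dx = -1458/5;  ∫_0^3 12*x^3 dx = 243;  ∫_0^3 -3*x^2 dx = -27;
  ∫_0^3 6*x dx = 27.
Sum: -1458/5 + 243 − 27 + 27 = -243/5.
So LHS = -243/5.
∫_0^3 v(x) φ(x) dx = ∫_0^3 (-4*x^4 + 9*x^3 + 9*x^2) dx. Term by term:
  ∫_0^3 -4*x^4 dx = -972/5;  ∫_0^3 9*x^3 dx = 729/4;  ∫_0^3 9*x^2 dx = 81.
Sum: -972/5 + 729/4 + 81 = 1377/20.
So RHS = -∫_0^3 v(x) φ(x) dx = -1377/20.
LHS − RHS = 81/4 ≠ 0, so the identity fails.
(For a valid weak derivative the identity must hold for EVERY test function, in particular this one. The failure shows v is NOT the weak derivative of u.)
Correct weak derivative would be u'(x) = 4*x.


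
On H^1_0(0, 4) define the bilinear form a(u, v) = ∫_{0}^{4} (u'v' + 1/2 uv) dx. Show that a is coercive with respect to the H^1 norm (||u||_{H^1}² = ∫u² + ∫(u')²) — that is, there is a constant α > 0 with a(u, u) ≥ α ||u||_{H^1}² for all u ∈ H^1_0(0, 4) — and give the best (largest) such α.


α = (8 + π^2)/(π^2 + 16)

Coercivity of a(·,·) on H^1_0(0, 4) means a(u, u) ≥ α ||u||_{H^1}² for every u ∈ H^1_0.
The interval has length L = 4, and Poincaré/coercivity depend only on L. Here a(u, u) = ∫(u')² + (1/2)·∫u².
Here 0 < c = 1/2 < 1. The condition a(u,u) ≥ α||u||_{H^1}² reads (1−α)∫(u')² ≥ (α−c)∫u². Any admissible α is ≤ 1 (rapidly oscillating u have ∫u²/∫(u')² → 0), and α = 1 would force 0 ≥ (1−c)∫u², impossible since c < 1; so 1−α > 0. By the sharp Poincaré inequality on H^1_0 of an interval of length L, ∫(u')² ≥ (π/L)²∫u² with equality for the first sine mode sin(π(x−x₀)/L) (x₀ the left endpoint), so the inequality holds for all u iff (1−α)(π/L)² ≥ α − c, i.e. α ≤ ((π/L)² + c)/((π/L)² + 1) = (1 + c(L/π)²)/(1 + (L/π)²). With (π/L)² = π^2/16 and c = 1/2, the largest admissible constant is α = ((π/L)² + c)/((π/L)² + 1).
Simplifying, α = (8 + π^2)/(π^2 + 16).


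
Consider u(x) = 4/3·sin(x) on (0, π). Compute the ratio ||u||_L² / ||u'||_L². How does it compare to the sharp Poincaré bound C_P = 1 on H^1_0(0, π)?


||u||_L² / ||u'||_L² = 1 = C_P.

u(x) = 4/3·sin(x), so u'(x) = 4*cos(x)/3.
Writing u(x) = A·sin(kπx/L) with A = 4/3 and k = 1, use ∫_0^L sin²(kπx/L) dx = L/2 and ∫_0^L cos²(kπx/L) dx = L/2.
u² = 16/9·sin²(x) and (u')² = 16/9·cos²(x), and each of sin², cos² integrates to L/2 = π/2 over (0, π).
∫_0^π u² dx = 8*π/9, so ||u||_L² = 2*sqrt(2)*sqrt(π)/3.
∫_0^π (u')² dx = 8*π/9, so ||u'||_L² = 2*sqrt(2)*sqrt(π)/3.
Ratio ||u||_L² / ||u'||_L² = 1.
Sharp Poincaré constant on H^1_0(0, π) is C_P = L/π = 1, achieved by sin(x).
This is the k = 1 eigenfunction (up to amplitude), so the ratio equals the sharp Poincaré constant exactly.


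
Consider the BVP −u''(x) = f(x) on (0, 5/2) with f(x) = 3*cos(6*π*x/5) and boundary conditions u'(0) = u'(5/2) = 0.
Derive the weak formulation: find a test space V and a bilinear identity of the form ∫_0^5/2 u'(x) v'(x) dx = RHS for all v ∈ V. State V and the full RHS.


V = H^1(0, 5/2) (no boundary constraint on v; u is determined up to an additive constant); weak form: ∫_0^5/2 u'v' dx = ∫_0^5/2 (3*cos(6*π*x/5)) v dx for all v ∈ V.

Multiply both sides by a test function v and integrate from 0 to 5/2:
  ∫_0^5/2 −u''(x) v(x) dx = ∫_0^5/2 f(x) v(x) dx.
Integrate the LHS by parts once:
  ∫_0^5/2 −u'' v dx = −[u'(x) v(x)]_0^5/2 + ∫_0^5/2 u'(x) v'(x) dx.
Thus ∫_0^5/2 u'(x) v'(x) dx = ∫_0^5/2 f(x) v(x) dx + [u'(x) v(x)]_0^5/2.
Choose V so that boundary terms are either known or forced to vanish.
u has homogeneous Neumann: u'(0) = u'(5/2) = 0. So [u' v]_0^5/2 = 0·v(5/2) − 0·v(0) = 0 for any v; take V = H^1(0, 5/2).
Weak formulation: find u (satisfying any essential BC) such that ∫_0^5/2 u'(x) v'(x) dx = ∫_0^5/2 f v dx for all v ∈ V (homogeneous Neumann, so boundary terms vanish).
Substituting f(x) = 3*cos(6*π*x/5), the right-hand side is ∫_0^5/2 (3*cos(6*π*x/5)) v dx.
Compatibility check (pure Neumann): taking v ≡ 1 ∈ V gives 0 = ∫_0^5/2 f dx + (0) − (0), i.e. ∫_0^5/2 f dx must equal u'(0) − u'(5/2) = 0. Indeed ∫_0^5/2 (3*cos(6*π*x/5)) dx = 0, so the data are compatible. The solution is then unique only up to an additive constant (fix it e.g. by requiring ∫_0^5/2 u dx = 0).


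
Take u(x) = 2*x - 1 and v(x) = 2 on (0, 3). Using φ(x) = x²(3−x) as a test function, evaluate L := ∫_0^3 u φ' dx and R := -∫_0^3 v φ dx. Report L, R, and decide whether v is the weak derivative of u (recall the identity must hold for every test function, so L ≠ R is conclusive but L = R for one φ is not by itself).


LHS = -27/2, RHS = -27/2. Yes, v = u' weakly.

u(x) = 2*x - 1, classical derivative u'(x) = 2.
φ(x) = x²(3−x), so φ'(x) = 3*x*(2 - x).
Note φ(0) = φ(3) = 0, so the boundary term u·φ vanishes.
LHS = ∫_0^3 u(x) φ'(x) dx = ∫_0^3 (-6*x^3 + 15*x^2 - 6*x) dx. Term by term:
  ∫_0^3 -6*x^3 dx = -243/2;  ∫_0^3 15*x^2 dx = 135;  ∫_0^3 -6*x dx = -27.
Sum: -243/2 + 135 − 27 = -27/2.
So LHS = -27/2.
∫_0^3 v(x) φ(x) dx = ∫_0^3 (-2*x^3 + 6*x^2) dx. Term by term:
  ∫_0^3 -2*x^3 dx = -81/2;  ∫_0^3 6*x^2 dx = 54.
Sum: -81/2 + 54 = 27/2.
So RHS = -∫_0^3 v(x) φ(x) dx = -27/2.
LHS = RHS, so the identity holds for this test φ.
Moreover u is smooth here and v(x) = u'(x) = 2 pointwise, so the identity holds for every test function. Hence v is the weak derivative of u.


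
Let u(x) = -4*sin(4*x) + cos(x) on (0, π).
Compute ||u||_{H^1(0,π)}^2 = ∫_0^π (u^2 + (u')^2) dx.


||u||_{H^1(0,π)}^2 = -128/15 + 137*π

u'(x) = -sin(x) - 16*cos(4*x).
Expand u² and (u')² and integrate term by term on (0, π), using: for integers n ≥ 1, ∫_0^π sin²(nx) dx = ∫_0^π cos²(nx) dx = π/2; for n ≠ n', ∫_0^π sin(nx)sin(n'x) dx = ∫_0^π cos(nx)cos(n'x) dx = 0; and by product-to-sum, ∫_0^π sin(nx)cos(n'x) dx = ½∫_0^π [sin((n+n')x) + sin((n−n')x)] dx, which is 0 when n+n' is even and 2n/(n²−n'²) when n+n' is odd (it need not vanish on (0, π)).
  u² squared terms: (-4)²·∫sin(4x)² dx = 16·π/2 = 8*π;  (1)²·∫cos(x)² dx = 1·π/2 = π/2.
  u² cross terms: 2·(-4)·(1)·∫sin(4x)·cos(x) dx = -8·(8/15) = -64/15.
  So ∫_0^π u² dx = 8*π + π/2 − 64/15 = -64/15 + 17*π/2.
  (u')² squared terms: (-1)²·∫sin(x)² dx = 1·π/2 = π/2;  (-16)²·∫cos(4x)² dx = 256·π/2 = 128*π.
  (u')² cross terms: 2·(-1)·(-16)·∫sin(x)·cos(4x) dx = 32·(-2/15) = -64/15.
  So ∫_0^π (u')² dx = π/2 + 128*π − 64/15 = -64/15 + 257*π/2.
||u||_{H^1}^2 = (-64/15 + 17*π/2) + (-64/15 + 257*π/2) = -128/15 + 137*π.


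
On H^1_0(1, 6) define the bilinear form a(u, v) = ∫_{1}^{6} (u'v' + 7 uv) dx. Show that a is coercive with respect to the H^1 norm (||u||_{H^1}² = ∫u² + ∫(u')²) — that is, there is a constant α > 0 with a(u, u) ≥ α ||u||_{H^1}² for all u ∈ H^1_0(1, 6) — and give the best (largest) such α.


α = 1

Coercivity of a(·,·) on H^1_0(1, 6) means a(u, u) ≥ α ||u||_{H^1}² for every u ∈ H^1_0.
The interval has length L = 5, and Poincaré/coercivity depend only on L. Here a(u, u) = ∫(u')² + (7)·∫u².
Here c = 7 ≥ 1, so a(u,u) = ∫(u')² + c∫u² ≥ ∫(u')² + ∫u² = ||u||_{H^1}², i.e. α = 1 works. No larger α is possible: a(u,u) ≥ α||u||_{H^1}² means (1−α)∫(u')² ≥ (α−c)∫u², and for the modes u_n = sin(nπ(x−x₀)/L) (x₀ the left endpoint) one has ∫u_n²/∫(u_n')² = (L/(nπ))² → 0, so a(u_n,u_n)/||u_n||_{H^1}² → 1. Hence the optimal constant is α = 1.
Therefore α = 1.


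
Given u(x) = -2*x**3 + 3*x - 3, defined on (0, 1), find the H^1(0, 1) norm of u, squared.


||u||_{H^1}^2 = 293/35

The H^1 norm (squared) on an interval (0, L) is
  ||u||_{H^1}^2 = ∫_0^L u(x)^2 dx + ∫_0^L u'(x)^2 dx.
Compute u'(x) = 3 - 6*x**2.
Then u(x)^2 = 4*x**6 - 12*x**4 + 12*x**3 + 9*x**2 - 18*x + 9 and u'(x)^2 = 36*x**4 - 36*x**2 + 9.
Integrate each monomial from 0 to 1 using ∫_0^1 c·x^n dx = c·1^(n+1)/(n+1):
  ∫_0^1 u(x)^2 dx = ∫_0^1 (4*x^6 - 12*x^4 + 12*x^3 + 9*x^2 - 18*x + 9) dx. Term by term:
    ∫_0^1 4*x^6 dx = 4/7;  ∫_0^1 -12*x^4 dx = -12/5;  ∫_0^1 12*x^3 dx = 3;
    ∫_0^1 9*x^2 dx = 3;  ∫_0^1 -18*x dx = -9;  ∫_0^1 9 dx = 9.
  Sum: 4/7 − 12/5 + 3 + 3 − 9 + 9 = 146/35.
  ∫_0^1 u'(x)^2 dx = ∫_0^1 (36*x^4 - 36*x^2 + 9) dx. Term by term:
    ∫_0^1 36*x^4 dx = 36/5;  ∫_0^1 -36*x^2 dx = -12;  ∫_0^1 9 dx = 9.
  Sum: 36/5 − 12 + 9 = 21/5.
Adding: ||u||_{H^1}^2 = 146/35 + 21/5 = 293/35.


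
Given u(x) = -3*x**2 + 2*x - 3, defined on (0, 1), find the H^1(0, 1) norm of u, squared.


||u||_{H^1}^2 = 197/15

The H^1 norm (squared) on an interval (0, L) is
  ||u||_{H^1}^2 = ∫_0^L u(x)^2 dx + ∫_0^L u'(x)^2 dx.
Compute u'(x) = 2 - 6*x.
Then u(x)^2 = 9*x**4 - 12*x**3 + 22*x**2 - 12*x + 9 and u'(x)^2 = 36*x**2 - 24*x + 4.
Integrate each monomial from 0 to 1 using ∫_0^1 c·x^n dx = c·1^(n+1)/(n+1):
  ∫_0^1 u(x)^2 dx = ∫_0^1 (9*x^4 - 12*x^3 + 22*x^2 - 12*x + 9) dx. Term by term:
    ∫_0^1 9*x^4 dx = 9/5;  ∫_0^1 -12*x^3 dx = -3;  ∫_0^1 22*x^2 dx = 22/3;
    ∫_0^1 -12*x dx = -6;  ∫_0^1 9 dx = 9.
  Sum: 9/5 − 3 + 22/3 − 6 + 9 = 137/15.
  ∫_0^1 u'(x)^2 dx = ∫_0^1 (36*x^2 - 24*x + 4) dx. Term by term:
    ∫_0^1 36*x^2 dx = 12;  ∫_0^1 -24*x dx = -12;  ∫_0^1 4 dx = 4.
  Sum: 12 − 12 + 4 = 4.
Adding: ||u||_{H^1}^2 = 137/15 + 4 = 197/15.


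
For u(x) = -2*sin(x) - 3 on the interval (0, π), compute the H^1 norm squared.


||u||_{H^1(0,π)}^2 = 24 + 13*π

u'(x) = -2*cos(x).
Expand u² and (u')² and integrate term by term on (0, π), using: for integers n ≥ 1, ∫_0^π sin²(nx) dx = ∫_0^π cos²(nx) dx = π/2; for n ≠ n', ∫_0^π sin(nx)sin(n'x) dx = ∫_0^π cos(nx)cos(n'x) dx = 0; and by product-to-sum, ∫_0^π sin(nx)cos(n'x) dx = ½∫_0^π [sin((n+n')x) + sin((n−n')x)] dx, which is 0 when n+n' is even and 2n/(n²−n'²) when n+n' is odd (it need not vanish on (0, π)). For the constant mode: ∫_0^π 1 dx = π, ∫_0^π cos(nx) dx = 0, ∫_0^π sin(nx) dx = (1−(−1)^n)/n.
  u² squared terms: (-3)²·∫1 dx = 9·π = 9*π;  (-2)²·∫sin(x)² dx = 4·π/2 = 2*π.
  u² cross terms: 2·(-3)·(-2)·∫1·sin(x) dx = 12·(2) = 24.
  So ∫_0^π u² dx = 9*π + 2*π + 24 = 24 + 11*π.
  (u')² squared terms: (-2)²·∫cos(x)² dx = 4·π/2 = 2*π.
  So ∫_0^π (u')² dx = 2*π.
||u||_{H^1}^2 = (24 + 11*π) + (2*π) = 24 + 13*π.


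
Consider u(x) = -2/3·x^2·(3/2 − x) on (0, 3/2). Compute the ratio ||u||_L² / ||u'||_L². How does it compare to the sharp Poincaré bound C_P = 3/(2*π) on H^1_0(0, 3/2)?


||u||_L² / ||u'||_L² = 3*sqrt(14)/28 < C_P = 3/(2*π).

u(x) = -2/3·x^2·(3/2 − x), so u'(x) = 2*x*(x - 1).
u(x) = -2/3·x^2·(3/2 − x) vanishes at x = 0 and x = 3/2, so u ∈ H^1_0(0, 3/2). Differentiate via the product rule and integrate the resulting polynomials term by term.
  ∫_0^3/2 u² dx = ∫_0^3/2 (4*x^6/9 - 4*x^5/3 + x^4) dx. Term by term:
    ∫_0^3/2 4*x^6/9 dx = 243/224;  ∫_0^3/2 -4*x^5/3 dx = -81/32;  ∫_0^3/2 x^4 dx = 243/160.
  Sum: 243/224 − 81/32 + 243/160 = 81/1120.
  ∫_0^3/2 (u')² dx = ∫_0^3/2 (4*x^4 - 8*x^3 + 4*x^2) dx. Term by term:
    ∫_0^3/2 4*x^4 dx = 243/40;  ∫_0^3/2 -8*x^3 dx = -81/8;  ∫_0^3/2 4*x^2 dx = 9/2.
  Sum: 243/40 − 81/8 + 9/2 = 9/20.
∫_0^3/2 u² dx = 81/1120, so ||u||_L² = 9*sqrt(70)/280.
∫_0^3/2 (u')² dx = 9/20, so ||u'||_L² = 3*sqrt(5)/10.
Ratio ||u||_L² / ||u'||_L² = 3*sqrt(14)/28.
Sharp Poincaré constant on H^1_0(0, 3/2) is C_P = L/π = 3/(2*π), achieved by sin(2*π/3·x).
A polynomial bump cannot attain the sharp Poincaré constant (only the first sine eigenfunction does), so the ratio is strictly less than C_P, consistent with ||u||_L² ≤ C_P ||u'||_L².


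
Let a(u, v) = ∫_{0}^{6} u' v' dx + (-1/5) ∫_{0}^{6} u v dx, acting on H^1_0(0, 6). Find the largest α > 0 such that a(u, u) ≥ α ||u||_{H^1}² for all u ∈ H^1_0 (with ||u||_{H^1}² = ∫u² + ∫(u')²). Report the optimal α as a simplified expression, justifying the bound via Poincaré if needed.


α = (-36/5 + π^2)/(π^2 + 36)

Coercivity of a(·,·) on H^1_0(0, 6) means a(u, u) ≥ α ||u||_{H^1}² for every u ∈ H^1_0.
The interval has length L = 6, and Poincaré/coercivity depend only on L. Here a(u, u) = ∫(u')² + (-1/5)·∫u².
Here c = -1/5 < 0 with |c| < (π/L)² = π^2/36, so coercivity still holds. The condition a(u,u) ≥ α||u||_{H^1}² reads (1−α)∫(u')² ≥ (α−c)∫u². Any admissible α is ≤ 1 (rapidly oscillating u have ∫u²/∫(u')² → 0), and α = 1 would force 0 ≥ (1−c)∫u², impossible since c < 1; so 1−α > 0. By the sharp Poincaré inequality on H^1_0 of an interval of length L, ∫(u')² ≥ (π/L)²∫u² with equality for the first sine mode sin(π(x−x₀)/L) (x₀ the left endpoint), so the inequality holds for all u iff (1−α)(π/L)² ≥ α − c, i.e. α ≤ ((π/L)² + c)/((π/L)² + 1) = (1 + c(L/π)²)/(1 + (L/π)²). (Direct route, valid since c ≤ 0: Poincaré gives c∫u² ≥ c(L/π)²∫(u')², so a(u,u) ≥ (1 + c(L/π)²)∫(u')², while ||u||_{H^1}² ≤ (1 + (L/π)²)∫(u')²; dividing yields the same α.) With (π/L)² = π^2/36 and c = -1/5, the largest admissible constant is α = ((π/L)² + c)/((π/L)² + 1).
Simplifying, α = (-36/5 + π^2)/(π^2 + 36).


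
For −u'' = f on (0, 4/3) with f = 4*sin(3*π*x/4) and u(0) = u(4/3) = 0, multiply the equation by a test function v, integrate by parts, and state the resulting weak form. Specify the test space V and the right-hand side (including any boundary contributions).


V = H^1_0(0, 4/3) (so v(0) = v(4/3) = 0); weak form: ∫_0^4/3 u'v' dx = ∫_0^4/3 (4*sin(3*π*x/4)) v dx for all v ∈ V.

Multiply both sides by a test function v and integrate from 0 to 4/3:
  ∫_0^4/3 −u''(x) v(x) dx = ∫_0^4/3 f(x) v(x) dx.
Integrate the LHS by parts once:
  ∫_0^4/3 −u'' v dx = −[u'(x) v(x)]_0^4/3 + ∫_0^4/3 u'(x) v'(x) dx.
Thus ∫_0^4/3 u'(x) v'(x) dx = ∫_0^4/3 f(x) v(x) dx + [u'(x) v(x)]_0^4/3.
Choose V so that boundary terms are either known or forced to vanish.
u is Dirichlet: u(0) = u(4/3) = 0. Let V = H^1_0(0, 4/3); then v(0) = v(4/3) = 0, and [u' v]_0^4/3 = 0.
Weak formulation: find u (satisfying any essential BC) such that ∫_0^4/3 u'(x) v'(x) dx = ∫_0^4/3 f v dx for all v ∈ V.
Substituting f(x) = 4*sin(3*π*x/4), the right-hand side is ∫_0^4/3 (4*sin(3*π*x/4)) v dx.


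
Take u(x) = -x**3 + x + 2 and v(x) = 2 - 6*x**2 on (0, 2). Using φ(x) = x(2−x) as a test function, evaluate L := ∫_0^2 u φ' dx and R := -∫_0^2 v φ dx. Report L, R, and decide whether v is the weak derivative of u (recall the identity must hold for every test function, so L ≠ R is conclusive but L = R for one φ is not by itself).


LHS = 52/15, RHS = 104/15. No, v is not the weak derivative of u.

u(x) = -x**3 + x + 2, classical derivative u'(x) = 1 - 3*x**2.
φ(x) = x(2−x), so φ'(x) = 2 - 2*x.
Note φ(0) = φ(2) = 0, so the boundary term u·φ vanishes.
LHS = ∫_0^2 u(x) φ'(x) dx = ∫_0^2 (2*x^4 - 2*x^3 - 2*x^2 - 2*x + 4) dx. Term by term:
  ∫_0^2 2*x^4 dx = 64/5;  ∫_0^2 -2*x^3 dx = -8;  ∫_0^2 -2*x^2 dx = -16/3;
  ∫_0^2 -2*x dx = -4;  ∫_0^2 4 dx = 8.
Sum: 64/5 − 8 − 16/3 − 4 + 8 = 52/15.
So LHS = 52/15.
∫_0^2 v(x) φ(x) dx = ∫_0^2 (6*x^4 - 12*x^3 - 2*x^2 + 4*x) dx. Term by term:
  ∫_0^2 6*x^4 dx = 192/5;  ∫_0^2 -12*x^3 dx = -48;  ∫_0^2 -2*x^2 dx = -16/3;
  ∫_0^2 4*x dx = 8.
Sum: 192/5 − 48 − 16/3 + 8 = -104/15.
So RHS = -∫_0^2 v(x) φ(x) dx = 104/15.
LHS − RHS = -52/15 ≠ 0, so the identity fails.
(For a valid weak derivative the identity must hold for EVERY test function, in particular this one. The failure shows v is NOT the weak derivative of u.)
Correct weak derivative would be u'(x) = 1 - 3*x**2.


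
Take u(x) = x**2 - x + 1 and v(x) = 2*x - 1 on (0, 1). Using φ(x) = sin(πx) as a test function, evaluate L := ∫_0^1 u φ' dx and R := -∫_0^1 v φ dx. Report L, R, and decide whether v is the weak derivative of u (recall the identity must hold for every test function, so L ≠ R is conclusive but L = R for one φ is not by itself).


LHS = 0, RHS = 0. Yes, v = u' weakly.

u(x) = x**2 - x + 1, classical derivative u'(x) = 2*x - 1.
φ(x) = sin(πx), so φ'(x) = π*cos(π*x).
Note φ(0) = φ(1) = 0, so the boundary term u·φ vanishes.
LHS = ∫_0^1 u(x) φ'(x) dx = ∫_0^1 (π*x^2*cos(π*x) - π*x*cos(π*x) + π*cos(π*x)) dx. Term by term:
  ∫_0^1 π*cos(π*x) dx = 0;  ∫_0^1 π*x^2*cos(π*x) dx = -2/π;  ∫_0^1 -π*x*cos(π*x) dx = 2/π.
Sum: 0 − 2/π + 2/π = 0.
So LHS = 0.
∫_0^1 v(x) φ(x) dx = ∫_0^1 (2*x*sin(π*x) - sin(π*x)) dx. Term by term:
  ∫_0^1 -sin(π*x) dx = -2/π;  ∫_0^1 2*x*sin(π*x) dx = 2/π.
Sum: -2/π + 2/π = 0.
So RHS = -∫_0^1 v(x) φ(x) dx = 0.
LHS = RHS, so the identity holds for this test φ.
Moreover u is smooth here and v(x) = u'(x) = 2*x - 1 pointwise, so the identity holds for every test function. Hence v is the weak derivative of u.
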